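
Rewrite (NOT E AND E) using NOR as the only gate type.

(((E NOR E) NOR (E NOR E)) NOR (E NOR E))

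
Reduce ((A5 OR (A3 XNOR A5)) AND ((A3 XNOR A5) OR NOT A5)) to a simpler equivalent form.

By distribution ((E OR v) AND (E OR NOT v) = E):
= (A3 XNOR A5)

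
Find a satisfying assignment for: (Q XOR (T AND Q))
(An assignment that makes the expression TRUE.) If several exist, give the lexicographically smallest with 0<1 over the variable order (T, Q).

T=0, Q=1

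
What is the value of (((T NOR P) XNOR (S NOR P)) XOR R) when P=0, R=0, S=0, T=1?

Substituting: (((1 NOR 0) XNOR (0 NOR 0)) XOR 0)
= 0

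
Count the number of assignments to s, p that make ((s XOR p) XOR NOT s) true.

Satisfying assignments: (0,0), (1,0)
Count: 2 out of 4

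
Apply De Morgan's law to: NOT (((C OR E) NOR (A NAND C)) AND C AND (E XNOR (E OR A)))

NOT ((C OR E) NOR (A NAND C)) OR NOT C OR NOT (E XNOR (E OR A))
De Morgan's: NOT(AND of terms) = OR of negations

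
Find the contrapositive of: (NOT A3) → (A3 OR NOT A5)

Contrapositive: NOT (A3 OR NOT A5) → A3
Note: A statement and its contrapositive are logically equivalent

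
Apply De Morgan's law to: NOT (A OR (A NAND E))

NOT A AND NOT (A NAND E)
De Morgan's: NOT(OR of terms) = AND of negations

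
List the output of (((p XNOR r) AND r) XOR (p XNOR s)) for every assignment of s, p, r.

s | p | r | Output
------------------
0 | 0 | 0 | 1
0 | 0 | 1 | 1
0 | 1 | 0 | 0
0 | 1 | 1 | 1
1 | 0 | 0 | 0
1 | 0 | 1 | 0
1 | 1 | 0 | 1
1 | 1 | 1 | 0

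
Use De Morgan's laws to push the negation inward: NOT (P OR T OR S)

NOT P AND NOT T AND NOT S
De Morgan's: NOT(OR of terms) = AND of negations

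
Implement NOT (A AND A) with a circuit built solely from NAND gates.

(((A NAND A) NAND (A NAND A)) NAND ((A NAND A) NAND (A NAND A)))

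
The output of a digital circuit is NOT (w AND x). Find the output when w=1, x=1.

Substituting: NOT (1 AND 1)
= 0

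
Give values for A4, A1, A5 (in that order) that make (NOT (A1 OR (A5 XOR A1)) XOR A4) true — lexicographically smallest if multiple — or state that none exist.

A4=0, A1=0, A5=0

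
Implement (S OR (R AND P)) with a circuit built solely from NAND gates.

((S NAND S) NAND (((R NAND P) NAND (R NAND P)) NAND ((R NAND P) NAND (R NAND P))))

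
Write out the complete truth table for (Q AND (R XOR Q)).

R | Q | Output
--------------
0 | 0 | 0
0 | 1 | 1
1 | 0 | 0
1 | 1 | 0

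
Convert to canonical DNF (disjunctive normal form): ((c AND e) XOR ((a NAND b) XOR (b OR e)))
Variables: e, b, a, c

(NOT e AND NOT b AND NOT a AND NOT c) OR (NOT e AND NOT b AND NOT a AND c) OR (NOT e AND NOT b AND a AND NOT c) OR (NOT e AND NOT b AND a AND c) OR (NOT e AND b AND a AND NOT c) OR (NOT e AND b AND a AND c) OR (e AND NOT b AND NOT a AND c) OR (e AND NOT b AND a AND c) OR (e AND b AND NOT a AND c) OR (e AND b AND a AND NOT c)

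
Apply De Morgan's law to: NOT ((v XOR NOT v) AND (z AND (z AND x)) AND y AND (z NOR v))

NOT (v XOR NOT v) OR NOT (z AND (z AND x)) OR NOT y OR NOT (z NOR v)
De Morgan's: NOT(AND of terms) = OR of negations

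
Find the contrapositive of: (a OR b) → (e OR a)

Contrapositive: NOT (e OR a) → NOT (a OR b)
Note: A statement and its contrapositive are logically equivalent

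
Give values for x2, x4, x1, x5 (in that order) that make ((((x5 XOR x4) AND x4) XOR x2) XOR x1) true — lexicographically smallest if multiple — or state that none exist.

x2=0, x4=0, x1=1, x5=0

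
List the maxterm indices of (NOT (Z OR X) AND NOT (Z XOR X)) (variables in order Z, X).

ΠM(1, 2, 3) = (Z OR NOT X) AND (NOT Z OR X) AND (NOT Z OR NOT X)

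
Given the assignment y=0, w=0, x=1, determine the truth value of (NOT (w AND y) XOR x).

Substituting: (NOT (0 AND 0) XOR 1)
= 0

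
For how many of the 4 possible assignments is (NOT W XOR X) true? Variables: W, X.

Satisfying assignments: (0,0), (1,1)
Count: 2 out of 4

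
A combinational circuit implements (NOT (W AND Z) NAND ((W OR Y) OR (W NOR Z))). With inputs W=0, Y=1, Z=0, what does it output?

Substituting: (NOT (0 AND 0) NAND ((0 OR 1) OR (0 NOR 0)))
= 0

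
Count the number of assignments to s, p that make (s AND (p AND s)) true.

Satisfying assignments: (1,1)
Count: 1 out of 4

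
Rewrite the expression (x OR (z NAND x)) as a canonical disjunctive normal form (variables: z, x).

(NOT z AND NOT x) OR (NOT z AND x) OR (z AND NOT x) OR (z AND x)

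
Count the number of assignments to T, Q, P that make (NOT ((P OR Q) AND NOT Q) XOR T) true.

Satisfying assignments: (0,0,0), (0,1,0), (0,1,1), (1,0,1)
Count: 4 out of 8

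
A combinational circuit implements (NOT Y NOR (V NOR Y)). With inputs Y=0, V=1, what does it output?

Substituting: (NOT 0 NOR (1 NOR 0))
= 0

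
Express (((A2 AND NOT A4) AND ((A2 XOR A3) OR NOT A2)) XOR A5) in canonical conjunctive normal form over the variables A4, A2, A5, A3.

(A4 OR A2 OR A5 OR A3) AND (A4 OR A2 OR A5 OR NOT A3) AND (A4 OR NOT A2 OR A5 OR NOT A3) AND (A4 OR NOT A2 OR NOT A5 OR A3) AND (NOT A4 OR A2 OR A5 OR A3) AND (NOT A4 OR A2 OR A5 OR NOT A3) AND (NOT A4 OR NOT A2 OR A5 OR A3) AND (NOT A4 OR NOT A2 OR A5 OR NOT A3)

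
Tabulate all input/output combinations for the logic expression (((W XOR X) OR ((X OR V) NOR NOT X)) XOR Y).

V | X | Y | W | Output
----------------------
0 | 0 | 0 | 0 | 0
0 | 0 | 0 | 1 | 1
0 | 0 | 1 | 0 | 1
0 | 0 | 1 | 1 | 0
0 | 1 | 0 | 0 | 1
0 | 1 | 0 | 1 | 0
0 | 1 | 1 | 0 | 0
0 | 1 | 1 | 1 | 1
1 | 0 | 0 | 0 | 0
1 | 0 | 0 | 1 | 1
1 | 0 | 1 | 0 | 1
1 | 0 | 1 | 1 | 0
1 | 1 | 0 | 0 | 1
1 | 1 | 0 | 1 | 0
1 | 1 | 1 | 0 | 0
1 | 1 | 1 | 1 | 1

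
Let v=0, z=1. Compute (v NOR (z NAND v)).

Substituting: (0 NOR (1 NAND 0))
= 0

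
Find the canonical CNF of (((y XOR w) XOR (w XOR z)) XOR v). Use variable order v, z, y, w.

(v OR z OR y OR w) AND (v OR z OR y OR NOT w) AND (v OR NOT z OR NOT y OR w) AND (v OR NOT z OR NOT y OR NOT w) AND (NOT v OR z OR NOT y OR w) AND (NOT v OR z OR NOT y OR NOT w) AND (NOT v OR NOT z OR y OR w) AND (NOT v OR NOT z OR y OR NOT w)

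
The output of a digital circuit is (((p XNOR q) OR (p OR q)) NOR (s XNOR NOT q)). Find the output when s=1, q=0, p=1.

Substituting: (((1 XNOR 0) OR (1 OR 0)) NOR (1 XNOR NOT 0))
= 0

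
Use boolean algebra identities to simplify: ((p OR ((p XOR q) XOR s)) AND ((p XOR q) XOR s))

By absorption (E AND (E OR v) = E):
= ((p XOR q) XOR s)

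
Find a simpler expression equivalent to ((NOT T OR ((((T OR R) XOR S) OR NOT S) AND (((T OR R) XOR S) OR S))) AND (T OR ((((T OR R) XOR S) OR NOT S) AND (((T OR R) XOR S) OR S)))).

By distribution ((E OR v) AND (E OR NOT v) = E) then distribution ((E OR v) AND (E OR NOT v) = E):
= ((T OR R) XOR S)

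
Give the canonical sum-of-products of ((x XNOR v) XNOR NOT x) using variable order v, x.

Σm(0, 1) = (NOT v AND NOT x) OR (NOT v AND x)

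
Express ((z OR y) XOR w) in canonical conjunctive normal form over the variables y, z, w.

(y OR z OR w) AND (y OR NOT z OR NOT w) AND (NOT y OR z OR NOT w) AND (NOT y OR NOT z OR NOT w)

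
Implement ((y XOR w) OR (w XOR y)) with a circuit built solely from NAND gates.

((((y NAND (y NAND w)) NAND (w NAND (y NAND w))) NAND ((y NAND (y NAND w)) NAND (w NAND (y NAND w)))) NAND (((w NAND (w NAND y)) NAND (y NAND (w NAND y))) NAND ((w NAND (w NAND y)) NAND (y NAND (w NAND y)))))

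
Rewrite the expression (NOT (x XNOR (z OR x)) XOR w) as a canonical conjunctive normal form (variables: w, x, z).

(w OR x OR z) AND (w OR NOT x OR z) AND (w OR NOT x OR NOT z) AND (NOT w OR x OR NOT z)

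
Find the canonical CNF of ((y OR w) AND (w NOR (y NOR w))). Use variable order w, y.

(w OR y) AND (NOT w OR y) AND (NOT w OR NOT y)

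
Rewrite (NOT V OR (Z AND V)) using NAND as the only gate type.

(((V NAND V) NAND (V NAND V)) NAND (((Z NAND V) NAND (Z NAND V)) NAND ((Z NAND V) NAND (Z NAND V))))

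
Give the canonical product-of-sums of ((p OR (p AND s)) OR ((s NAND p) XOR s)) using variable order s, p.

ΠM(2) = (NOT s OR p)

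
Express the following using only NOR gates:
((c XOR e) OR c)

((((((c NOR e) NOR (c NOR e)) NOR ((c NOR e) NOR (c NOR e))) NOR ((((c NOR c) NOR (e NOR e)) NOR ((c NOR c) NOR (e NOR e))) NOR (((c NOR c) NOR (e NOR e)) NOR ((c NOR c) NOR (e NOR e))))) NOR c) NOR (((((c NOR e) NOR (c NOR e)) NOR ((c NOR e) NOR (c NOR e))) NOR ((((c NOR c) NOR (e NOR e)) NOR ((c NOR c) NOR (e NOR e))) NOR (((c NOR c) NOR (e NOR e)) NOR ((c NOR c) NOR (e NOR e))))) NOR c))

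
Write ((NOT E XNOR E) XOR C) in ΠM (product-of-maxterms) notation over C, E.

ΠM(0, 1) = (C OR E) AND (C OR NOT E)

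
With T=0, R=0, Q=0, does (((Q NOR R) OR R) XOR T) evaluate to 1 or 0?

Substituting: (((0 NOR 0) OR 0) XOR 0)
= 1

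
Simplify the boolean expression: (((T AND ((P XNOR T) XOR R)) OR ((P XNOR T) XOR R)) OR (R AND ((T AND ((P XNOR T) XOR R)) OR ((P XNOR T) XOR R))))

By absorption (E OR (E AND v) = E) then absorption (E OR (E AND v) = E):
= ((P XNOR T) XOR R)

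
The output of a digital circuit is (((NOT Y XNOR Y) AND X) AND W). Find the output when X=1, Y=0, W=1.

Substituting: (((NOT 0 XNOR 0) AND 1) AND 1)
= 0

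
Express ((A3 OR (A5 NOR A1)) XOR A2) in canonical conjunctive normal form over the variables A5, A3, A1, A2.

(A5 OR A3 OR A1 OR NOT A2) AND (A5 OR A3 OR NOT A1 OR A2) AND (A5 OR NOT A3 OR A1 OR NOT A2) AND (A5 OR NOT A3 OR NOT A1 OR NOT A2) AND (NOT A5 OR A3 OR A1 OR A2) AND (NOT A5 OR A3 OR NOT A1 OR A2) AND (NOT A5 OR NOT A3 OR A1 OR NOT A2) AND (NOT A5 OR NOT A3 OR NOT A1 OR NOT A2)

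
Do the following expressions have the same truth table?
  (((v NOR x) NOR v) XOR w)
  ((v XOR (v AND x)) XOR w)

No. Counterexample: with w=0, x=0, v=1, Expression 1 = 0 but Expression 2 = 1.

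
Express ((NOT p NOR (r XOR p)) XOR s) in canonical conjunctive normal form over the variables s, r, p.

(s OR r OR p) AND (s OR r OR NOT p) AND (s OR NOT r OR p) AND (NOT s OR NOT r OR NOT p)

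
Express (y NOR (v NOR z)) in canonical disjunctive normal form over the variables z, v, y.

(NOT z AND v AND NOT y) OR (z AND NOT v AND NOT y) OR (z AND v AND NOT y)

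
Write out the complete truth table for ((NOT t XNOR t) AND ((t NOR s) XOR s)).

t | s | Output
--------------
0 | 0 | 0
0 | 1 | 0
1 | 0 | 0
1 | 1 | 0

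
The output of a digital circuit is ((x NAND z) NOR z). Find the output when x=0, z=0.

Substituting: ((0 NAND 0) NOR 0)
= 0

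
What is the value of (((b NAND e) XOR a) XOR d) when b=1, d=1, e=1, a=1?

Substituting: (((1 NAND 1) XOR 1) XOR 1)
= 0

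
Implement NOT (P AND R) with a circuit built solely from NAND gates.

(((P NAND R) NAND (P NAND R)) NAND ((P NAND R) NAND (P NAND R)))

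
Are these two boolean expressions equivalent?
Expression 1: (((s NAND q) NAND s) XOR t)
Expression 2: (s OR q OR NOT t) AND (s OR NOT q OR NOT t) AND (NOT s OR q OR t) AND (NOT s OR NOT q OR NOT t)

Yes, they are equivalent — the two output columns agree on all 8 assignments:
s | q | t | Expression 1 | Expression 2
---------------------------------------
0 | 0 | 0 | 1 | 1
0 | 0 | 1 | 0 | 0
0 | 1 | 0 | 1 | 1
0 | 1 | 1 | 0 | 0
1 | 0 | 0 | 0 | 0
1 | 0 | 1 | 1 | 1
1 | 1 | 0 | 1 | 1
1 | 1 | 1 | 0 | 0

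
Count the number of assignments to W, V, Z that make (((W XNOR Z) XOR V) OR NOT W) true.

Satisfying assignments: (0,0,0), (0,0,1), (0,1,0), (0,1,1), (1,0,1), (1,1,0)
Count: 6 out of 8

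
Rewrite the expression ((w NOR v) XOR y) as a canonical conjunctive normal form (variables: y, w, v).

(y OR w OR NOT v) AND (y OR NOT w OR v) AND (y OR NOT w OR NOT v) AND (NOT y OR w OR v)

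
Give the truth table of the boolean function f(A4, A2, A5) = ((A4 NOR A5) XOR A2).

A4 | A2 | A5 | Output
---------------------
0 | 0 | 0 | 1
0 | 0 | 1 | 0
0 | 1 | 0 | 0
0 | 1 | 1 | 1
1 | 0 | 0 | 0
1 | 0 | 1 | 0
1 | 1 | 0 | 1
1 | 1 | 1 | 1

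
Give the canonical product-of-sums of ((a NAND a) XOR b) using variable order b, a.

ΠM(1, 2) = (b OR NOT a) AND (NOT b OR a)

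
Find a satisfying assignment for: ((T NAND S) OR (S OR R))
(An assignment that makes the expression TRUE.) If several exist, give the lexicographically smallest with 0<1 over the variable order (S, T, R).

S=0, T=0, R=0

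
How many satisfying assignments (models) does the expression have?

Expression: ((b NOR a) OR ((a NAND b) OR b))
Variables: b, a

Satisfying assignments: (0,0), (0,1), (1,0), (1,1)
Count: 4 out of 4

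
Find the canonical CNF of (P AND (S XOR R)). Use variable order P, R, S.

(P OR R OR S) AND (P OR R OR NOT S) AND (P OR NOT R OR S) AND (P OR NOT R OR NOT S) AND (NOT P OR R OR S) AND (NOT P OR NOT R OR NOT S)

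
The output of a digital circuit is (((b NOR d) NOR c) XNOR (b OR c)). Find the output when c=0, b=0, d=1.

Substituting: (((0 NOR 1) NOR 0) XNOR (0 OR 0))
= 0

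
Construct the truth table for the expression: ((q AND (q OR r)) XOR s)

r | q | s | Output
------------------
0 | 0 | 0 | 0
0 | 0 | 1 | 1
0 | 1 | 0 | 1
0 | 1 | 1 | 0
1 | 0 | 0 | 0
1 | 0 | 1 | 1
1 | 1 | 0 | 1
1 | 1 | 1 | 0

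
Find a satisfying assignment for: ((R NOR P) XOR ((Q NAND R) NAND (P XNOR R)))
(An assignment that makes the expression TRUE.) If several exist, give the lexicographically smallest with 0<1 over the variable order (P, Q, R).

P=0, Q=0, R=0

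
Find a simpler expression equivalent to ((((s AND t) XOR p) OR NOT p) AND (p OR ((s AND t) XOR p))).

By distribution ((E OR v) AND (E OR NOT v) = E):
= ((s AND t) XOR p)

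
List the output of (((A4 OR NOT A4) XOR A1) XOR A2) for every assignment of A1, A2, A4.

A1 | A2 | A4 | Output
---------------------
0 | 0 | 0 | 1
0 | 0 | 1 | 1
0 | 1 | 0 | 0
0 | 1 | 1 | 0
1 | 0 | 0 | 0
1 | 0 | 1 | 0
1 | 1 | 0 | 1
1 | 1 | 1 | 1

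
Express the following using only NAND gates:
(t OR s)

((t NAND t) NAND (s NAND s))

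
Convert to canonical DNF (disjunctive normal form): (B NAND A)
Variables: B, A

(NOT B AND NOT A) OR (NOT B AND A) OR (B AND NOT A)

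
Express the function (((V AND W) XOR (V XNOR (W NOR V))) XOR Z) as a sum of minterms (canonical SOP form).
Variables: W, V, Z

Σm(1, 3, 4, 6) = (NOT W AND NOT V AND Z) OR (NOT W AND V AND Z) OR (W AND NOT V AND NOT Z) OR (W AND V AND NOT Z)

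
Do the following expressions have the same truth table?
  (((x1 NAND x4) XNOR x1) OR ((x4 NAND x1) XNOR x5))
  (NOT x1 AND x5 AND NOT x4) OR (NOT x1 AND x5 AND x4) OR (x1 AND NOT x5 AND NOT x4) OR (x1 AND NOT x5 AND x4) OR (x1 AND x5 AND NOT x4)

Yes, they are equivalent — the two output columns agree on all 8 assignments:
x1 | x5 | x4 | Expression 1 | Expression 2
------------------------------------------
0 | 0 | 0 | 0 | 0
0 | 0 | 1 | 0 | 0
0 | 1 | 0 | 1 | 1
0 | 1 | 1 | 1 | 1
1 | 0 | 0 | 1 | 1
1 | 0 | 1 | 1 | 1
1 | 1 | 0 | 1 | 1
1 | 1 | 1 | 0 | 0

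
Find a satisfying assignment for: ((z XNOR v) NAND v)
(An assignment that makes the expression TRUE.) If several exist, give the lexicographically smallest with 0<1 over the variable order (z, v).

z=0, v=0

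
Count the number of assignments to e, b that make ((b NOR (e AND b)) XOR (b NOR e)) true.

Satisfying assignments: (1,0)
Count: 1 out of 4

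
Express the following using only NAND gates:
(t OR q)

((t NAND t) NAND (q NAND q))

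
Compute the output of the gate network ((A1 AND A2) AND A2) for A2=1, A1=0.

Substituting: ((0 AND 1) AND 1)
= 0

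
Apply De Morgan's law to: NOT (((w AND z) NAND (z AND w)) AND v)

NOT ((w AND z) NAND (z AND w)) OR NOT v
De Morgan's: NOT(AND of terms) = OR of negations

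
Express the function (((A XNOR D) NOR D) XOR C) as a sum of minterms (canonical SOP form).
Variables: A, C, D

Σm(2, 3, 4, 7) = (NOT A AND C AND NOT D) OR (NOT A AND C AND D) OR (A AND NOT C AND NOT D) OR (A AND C AND D)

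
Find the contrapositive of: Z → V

Contrapositive: NOT V → NOT Z
Note: A statement and its contrapositive are logically equivalent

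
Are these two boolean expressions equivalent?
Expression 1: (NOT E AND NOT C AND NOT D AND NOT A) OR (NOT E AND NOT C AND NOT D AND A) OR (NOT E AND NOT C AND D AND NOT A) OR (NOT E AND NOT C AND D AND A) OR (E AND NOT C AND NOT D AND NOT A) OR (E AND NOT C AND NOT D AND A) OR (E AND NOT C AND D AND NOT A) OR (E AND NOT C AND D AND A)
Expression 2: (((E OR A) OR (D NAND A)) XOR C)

Yes, they are equivalent — the two output columns agree on all 16 assignments:
E | C | D | A | Expression 1 | Expression 2
-------------------------------------------
0 | 0 | 0 | 0 | 1 | 1
0 | 0 | 0 | 1 | 1 | 1
0 | 0 | 1 | 0 | 1 | 1
0 | 0 | 1 | 1 | 1 | 1
0 | 1 | 0 | 0 | 0 | 0
0 | 1 | 0 | 1 | 0 | 0
0 | 1 | 1 | 0 | 0 | 0
0 | 1 | 1 | 1 | 0 | 0
1 | 0 | 0 | 0 | 1 | 1
1 | 0 | 0 | 1 | 1 | 1
1 | 0 | 1 | 0 | 1 | 1
1 | 0 | 1 | 1 | 1 | 1
1 | 1 | 0 | 0 | 0 | 0
1 | 1 | 0 | 1 | 0 | 0
1 | 1 | 1 | 0 | 0 | 0
1 | 1 | 1 | 1 | 0 | 0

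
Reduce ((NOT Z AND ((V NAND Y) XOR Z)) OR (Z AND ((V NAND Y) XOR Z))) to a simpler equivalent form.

By distribution ((E AND v) OR (E AND NOT v) = E):
= ((V NAND Y) XOR Z)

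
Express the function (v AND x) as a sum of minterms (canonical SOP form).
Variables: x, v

Σm(3) = (x AND v)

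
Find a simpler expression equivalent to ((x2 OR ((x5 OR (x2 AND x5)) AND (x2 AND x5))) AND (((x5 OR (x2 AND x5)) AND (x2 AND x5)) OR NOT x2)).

By distribution ((E OR v) AND (E OR NOT v) = E) then absorption (E AND (E OR v) = E):
= (x2 AND x5)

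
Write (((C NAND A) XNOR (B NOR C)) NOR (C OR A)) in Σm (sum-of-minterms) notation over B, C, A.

Σm(4) = (B AND NOT C AND NOT A)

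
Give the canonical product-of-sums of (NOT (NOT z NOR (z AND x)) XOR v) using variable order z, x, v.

ΠM(1, 3, 4, 7) = (z OR x OR NOT v) AND (z OR NOT x OR NOT v) AND (NOT z OR x OR v) AND (NOT z OR NOT x OR NOT v)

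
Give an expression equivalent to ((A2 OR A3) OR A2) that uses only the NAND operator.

((((A2 NAND A2) NAND (A3 NAND A3)) NAND ((A2 NAND A2) NAND (A3 NAND A3))) NAND (A2 NAND A2))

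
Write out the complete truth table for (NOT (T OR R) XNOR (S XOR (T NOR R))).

T | R | S | Output
------------------
0 | 0 | 0 | 1
0 | 0 | 1 | 0
0 | 1 | 0 | 1
0 | 1 | 1 | 0
1 | 0 | 0 | 1
1 | 0 | 1 | 0
1 | 1 | 0 | 1
1 | 1 | 1 | 0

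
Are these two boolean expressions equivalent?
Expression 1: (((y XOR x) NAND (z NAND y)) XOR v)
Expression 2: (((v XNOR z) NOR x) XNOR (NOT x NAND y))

No. Counterexample: with z=0, y=0, v=0, x=0, Expression 1 = 1 but Expression 2 = 0.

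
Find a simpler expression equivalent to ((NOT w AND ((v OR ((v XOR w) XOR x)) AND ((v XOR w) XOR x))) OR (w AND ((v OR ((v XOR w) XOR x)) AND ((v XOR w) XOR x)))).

By distribution ((E AND v) OR (E AND NOT v) = E) then absorption (E AND (E OR v) = E):
= ((v XOR w) XOR x)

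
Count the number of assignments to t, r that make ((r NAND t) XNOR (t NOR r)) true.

Satisfying assignments: (0,0), (1,1)
Count: 2 out of 4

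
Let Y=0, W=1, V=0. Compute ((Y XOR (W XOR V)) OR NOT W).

Substituting: ((0 XOR (1 XOR 0)) OR NOT 1)
= 1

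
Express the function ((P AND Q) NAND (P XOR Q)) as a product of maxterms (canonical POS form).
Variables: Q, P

ΠM() = TRUE (no maxterms)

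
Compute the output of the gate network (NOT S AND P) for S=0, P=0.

Substituting: (NOT 0 AND 0)
= 0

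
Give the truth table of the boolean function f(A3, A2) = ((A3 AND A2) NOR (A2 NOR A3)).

A3 | A2 | Output
----------------
0 | 0 | 0
0 | 1 | 1
1 | 0 | 1
1 | 1 | 0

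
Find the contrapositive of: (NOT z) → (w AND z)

Contrapositive: NOT (w AND z) → z
Note: A statement and its contrapositive are logically equivalent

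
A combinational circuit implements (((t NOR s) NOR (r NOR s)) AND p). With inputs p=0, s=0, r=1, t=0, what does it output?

Substituting: (((0 NOR 0) NOR (1 NOR 0)) AND 0)
= 0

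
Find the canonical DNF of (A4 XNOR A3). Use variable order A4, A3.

(NOT A4 AND NOT A3) OR (A4 AND A3)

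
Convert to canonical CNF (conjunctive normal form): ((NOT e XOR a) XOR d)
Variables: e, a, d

(e OR a OR NOT d) AND (e OR NOT a OR d) AND (NOT e OR a OR d) AND (NOT e OR NOT a OR NOT d)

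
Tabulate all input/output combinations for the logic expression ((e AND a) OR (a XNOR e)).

e | a | Output
--------------
0 | 0 | 1
0 | 1 | 0
1 | 0 | 0
1 | 1 | 1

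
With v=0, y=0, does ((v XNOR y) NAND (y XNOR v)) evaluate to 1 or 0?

Substituting: ((0 XNOR 0) NAND (0 XNOR 0))
= 0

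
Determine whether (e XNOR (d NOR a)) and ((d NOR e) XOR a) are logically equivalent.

No. Counterexample: with a=0, d=0, e=0, Expression 1 = 0 but Expression 2 = 1.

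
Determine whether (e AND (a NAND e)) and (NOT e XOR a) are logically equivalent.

No. Counterexample: with a=0, e=0, Expression 1 = 0 but Expression 2 = 1.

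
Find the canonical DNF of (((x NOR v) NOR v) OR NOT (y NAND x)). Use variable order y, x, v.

(NOT y AND x AND NOT v) OR (y AND x AND NOT v) OR (y AND x AND v)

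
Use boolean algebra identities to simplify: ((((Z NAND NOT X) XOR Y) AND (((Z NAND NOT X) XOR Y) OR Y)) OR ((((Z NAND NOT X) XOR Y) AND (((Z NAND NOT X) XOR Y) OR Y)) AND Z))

By absorption (E OR (E AND v) = E) then absorption (E AND (E OR v) = E):
= ((Z NAND NOT X) XOR Y)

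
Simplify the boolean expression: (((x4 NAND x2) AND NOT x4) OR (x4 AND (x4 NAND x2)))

By distribution ((E AND v) OR (E AND NOT v) = E):
= (x4 NAND x2)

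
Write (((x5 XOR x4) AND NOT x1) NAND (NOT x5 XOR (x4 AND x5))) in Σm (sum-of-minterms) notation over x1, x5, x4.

Σm(0, 2, 3, 4, 5, 6, 7) = (NOT x1 AND NOT x5 AND NOT x4) OR (NOT x1 AND x5 AND NOT x4) OR (NOT x1 AND x5 AND x4) OR (x1 AND NOT x5 AND NOT x4) OR (x1 AND NOT x5 AND x4) OR (x1 AND x5 AND NOT x4) OR (x1 AND x5 AND x4)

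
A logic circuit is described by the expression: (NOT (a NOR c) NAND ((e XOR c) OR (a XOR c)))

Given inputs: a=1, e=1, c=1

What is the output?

Substituting: (NOT (1 NOR 1) NAND ((1 XOR 1) OR (1 XOR 1)))
= 1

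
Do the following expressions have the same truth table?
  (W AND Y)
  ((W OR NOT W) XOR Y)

No. Counterexample: with Y=0, W=0, Expression 1 = 0 but Expression 2 = 1.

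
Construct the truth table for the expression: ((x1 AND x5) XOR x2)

x2 | x1 | x5 | Output
---------------------
0 | 0 | 0 | 0
0 | 0 | 1 | 0
0 | 1 | 0 | 0
0 | 1 | 1 | 1
1 | 0 | 0 | 1
1 | 0 | 1 | 1
1 | 1 | 0 | 1
1 | 1 | 1 | 0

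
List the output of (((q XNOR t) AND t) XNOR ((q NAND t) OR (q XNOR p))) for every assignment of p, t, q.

p | t | q | Output
------------------
0 | 0 | 0 | 0
0 | 0 | 1 | 0
0 | 1 | 0 | 0
0 | 1 | 1 | 0
1 | 0 | 0 | 0
1 | 0 | 1 | 0
1 | 1 | 0 | 0
1 | 1 | 1 | 1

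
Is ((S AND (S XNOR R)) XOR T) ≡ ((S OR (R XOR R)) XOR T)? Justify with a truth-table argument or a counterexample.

No. Counterexample: with S=1, R=0, T=0, Expression 1 = 0 but Expression 2 = 1.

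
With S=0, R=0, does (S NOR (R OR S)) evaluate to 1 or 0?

Substituting: (0 NOR (0 OR 0))
= 1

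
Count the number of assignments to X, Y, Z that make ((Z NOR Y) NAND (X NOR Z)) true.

Satisfying assignments: (0,0,1), (0,1,0), (0,1,1), (1,0,0), (1,0,1), (1,1,0), (1,1,1)
Count: 7 out of 8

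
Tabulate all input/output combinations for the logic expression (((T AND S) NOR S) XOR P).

S | T | P | Output
------------------
0 | 0 | 0 | 1
0 | 0 | 1 | 0
0 | 1 | 0 | 1
0 | 1 | 1 | 0
1 | 0 | 0 | 0
1 | 0 | 1 | 1
1 | 1 | 0 | 0
1 | 1 | 1 | 1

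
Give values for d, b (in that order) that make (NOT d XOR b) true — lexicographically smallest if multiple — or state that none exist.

d=0, b=0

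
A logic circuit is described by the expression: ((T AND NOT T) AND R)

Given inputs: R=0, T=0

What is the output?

Substituting: ((0 AND NOT 0) AND 0)
= 0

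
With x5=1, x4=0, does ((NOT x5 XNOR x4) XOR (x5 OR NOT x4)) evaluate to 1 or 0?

Substituting: ((NOT 1 XNOR 0) XOR (1 OR NOT 0))
= 0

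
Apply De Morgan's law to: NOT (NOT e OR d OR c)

e AND NOT d AND NOT c
De Morgan's: NOT(OR of terms) = AND of negations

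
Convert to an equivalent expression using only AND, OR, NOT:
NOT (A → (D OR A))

A AND NOT (D OR A)
(Negated implication: NOT(A → B) = A AND NOT B)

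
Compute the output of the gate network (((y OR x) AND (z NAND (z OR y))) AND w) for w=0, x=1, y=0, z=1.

Substituting: (((0 OR 1) AND (1 NAND (1 OR 0))) AND 0)
= 0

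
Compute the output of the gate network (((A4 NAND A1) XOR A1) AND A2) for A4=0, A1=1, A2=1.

Substituting: (((0 NAND 1) XOR 1) AND 1)
= 0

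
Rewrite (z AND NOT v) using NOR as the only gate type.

((z NOR z) NOR ((v NOR v) NOR (v NOR v)))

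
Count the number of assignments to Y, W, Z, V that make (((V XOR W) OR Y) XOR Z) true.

Satisfying assignments: (0,0,0,1), (0,0,1,0), (0,1,0,0), (0,1,1,1), (1,0,0,0), (1,0,0,1), (1,1,0,0), (1,1,0,1)
Count: 8 out of 16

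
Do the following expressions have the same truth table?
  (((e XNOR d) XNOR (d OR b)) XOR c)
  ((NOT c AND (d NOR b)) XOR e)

No. Counterexample: with e=0, d=0, c=0, b=0, Expression 1 = 0 but Expression 2 = 1.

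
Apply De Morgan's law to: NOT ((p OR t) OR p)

NOT (p OR t) AND NOT p
De Morgan's: NOT(OR of terms) = AND of negations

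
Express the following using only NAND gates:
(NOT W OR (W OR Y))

(((W NAND W) NAND (W NAND W)) NAND (((W NAND W) NAND (Y NAND Y)) NAND ((W NAND W) NAND (Y NAND Y))))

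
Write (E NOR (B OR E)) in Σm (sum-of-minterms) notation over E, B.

Σm(0) = (NOT E AND NOT B)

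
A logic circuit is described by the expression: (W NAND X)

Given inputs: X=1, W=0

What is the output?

Substituting: (0 NAND 1)
= 1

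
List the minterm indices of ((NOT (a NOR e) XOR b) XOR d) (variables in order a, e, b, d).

Σm(1, 2, 4, 7, 8, 11, 12, 15) = (NOT a AND NOT e AND NOT b AND d) OR (NOT a AND NOT e AND b AND NOT d) OR (NOT a AND e AND NOT b AND NOT d) OR (NOT a AND e AND b AND d) OR (a AND NOT e AND NOT b AND NOT d) OR (a AND NOT e AND b AND d) OR (a AND e AND NOT b AND NOT d) OR (a AND e AND b AND d)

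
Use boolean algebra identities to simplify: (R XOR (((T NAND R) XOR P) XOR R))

By XOR self-cancellation ((E XOR v) XOR v = E):
= ((T NAND R) XOR P)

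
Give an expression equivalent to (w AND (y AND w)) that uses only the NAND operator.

((w NAND ((y NAND w) NAND (y NAND w))) NAND (w NAND ((y NAND w) NAND (y NAND w))))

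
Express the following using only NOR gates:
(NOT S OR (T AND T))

(((S NOR S) NOR ((T NOR T) NOR (T NOR T))) NOR ((S NOR S) NOR ((T NOR T) NOR (T NOR T))))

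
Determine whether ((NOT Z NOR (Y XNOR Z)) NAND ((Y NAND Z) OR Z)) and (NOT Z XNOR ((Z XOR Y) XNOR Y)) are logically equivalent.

No. Counterexample: with Y=0, Z=1, Expression 1 = 0 but Expression 2 = 1.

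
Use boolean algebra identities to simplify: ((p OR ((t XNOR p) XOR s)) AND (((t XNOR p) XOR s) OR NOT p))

By distribution ((E OR v) AND (E OR NOT v) = E):
= ((t XNOR p) XOR s)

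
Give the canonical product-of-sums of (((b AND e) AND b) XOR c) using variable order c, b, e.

ΠM(0, 1, 2, 7) = (c OR b OR e) AND (c OR b OR NOT e) AND (c OR NOT b OR e) AND (NOT c OR NOT b OR NOT e)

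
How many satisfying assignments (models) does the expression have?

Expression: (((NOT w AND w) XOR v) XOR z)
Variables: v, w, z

Satisfying assignments: (0,0,1), (0,1,1), (1,0,0), (1,1,0)
Count: 4 out of 8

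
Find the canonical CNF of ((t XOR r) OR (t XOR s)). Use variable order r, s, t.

(r OR s OR t) AND (NOT r OR NOT s OR NOT t)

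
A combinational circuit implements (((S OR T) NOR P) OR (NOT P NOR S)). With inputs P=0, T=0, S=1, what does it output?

Substituting: (((1 OR 0) NOR 0) OR (NOT 0 NOR 1))
= 0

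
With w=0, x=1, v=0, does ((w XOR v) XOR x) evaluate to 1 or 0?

Substituting: ((0 XOR 0) XOR 1)
= 1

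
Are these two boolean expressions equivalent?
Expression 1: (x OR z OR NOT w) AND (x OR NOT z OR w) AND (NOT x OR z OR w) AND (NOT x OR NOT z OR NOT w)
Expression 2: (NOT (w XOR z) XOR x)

Yes, they are equivalent — the two output columns agree on all 8 assignments:
x | z | w | Expression 1 | Expression 2
---------------------------------------
0 | 0 | 0 | 1 | 1
0 | 0 | 1 | 0 | 0
0 | 1 | 0 | 0 | 0
0 | 1 | 1 | 1 | 1
1 | 0 | 0 | 0 | 0
1 | 0 | 1 | 1 | 1
1 | 1 | 0 | 1 | 1
1 | 1 | 1 | 0 | 0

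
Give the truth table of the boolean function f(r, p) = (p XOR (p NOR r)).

r | p | Output
--------------
0 | 0 | 1
0 | 1 | 1
1 | 0 | 0
1 | 1 | 1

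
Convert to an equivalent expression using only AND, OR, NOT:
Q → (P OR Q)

NOT Q OR (P OR Q)
(Implication elimination: A → B = NOT A OR B)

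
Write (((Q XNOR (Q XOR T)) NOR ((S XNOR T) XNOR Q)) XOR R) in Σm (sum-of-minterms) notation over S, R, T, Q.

Σm(3, 4, 5, 6, 10, 12, 13, 15) = (NOT S AND NOT R AND T AND Q) OR (NOT S AND R AND NOT T AND NOT Q) OR (NOT S AND R AND NOT T AND Q) OR (NOT S AND R AND T AND NOT Q) OR (S AND NOT R AND T AND NOT Q) OR (S AND R AND NOT T AND NOT Q) OR (S AND R AND NOT T AND Q) OR (S AND R AND T AND Q)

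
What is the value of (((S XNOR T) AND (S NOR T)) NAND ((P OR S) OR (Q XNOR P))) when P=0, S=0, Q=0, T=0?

Substituting: (((0 XNOR 0) AND (0 NOR 0)) NAND ((0 OR 0) OR (0 XNOR 0)))
= 0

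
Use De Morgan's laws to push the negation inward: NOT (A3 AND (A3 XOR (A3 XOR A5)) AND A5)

NOT A3 OR NOT (A3 XOR (A3 XOR A5)) OR NOT A5
De Morgan's: NOT(AND of terms) = OR of negations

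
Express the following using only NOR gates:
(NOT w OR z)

(((w NOR w) NOR z) NOR ((w NOR w) NOR z))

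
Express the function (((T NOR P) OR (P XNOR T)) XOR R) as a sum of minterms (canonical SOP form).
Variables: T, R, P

Σm(0, 3, 5, 6) = (NOT T AND NOT R AND NOT P) OR (NOT T AND R AND P) OR (T AND NOT R AND P) OR (T AND R AND NOT P)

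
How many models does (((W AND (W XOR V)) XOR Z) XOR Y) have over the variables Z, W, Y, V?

Satisfying assignments: (0,0,1,0), (0,0,1,1), (0,1,0,0), (0,1,1,1), (1,0,0,0), (1,0,0,1), (1,1,0,1), (1,1,1,0)
Count: 8 out of 16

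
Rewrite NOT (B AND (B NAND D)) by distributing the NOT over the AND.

NOT B OR NOT (B NAND D)
De Morgan's: NOT(AND of terms) = OR of negations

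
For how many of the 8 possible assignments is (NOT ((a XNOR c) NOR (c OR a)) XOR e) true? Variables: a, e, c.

Satisfying assignments: (0,0,0), (0,0,1), (1,0,0), (1,0,1)
Count: 4 out of 8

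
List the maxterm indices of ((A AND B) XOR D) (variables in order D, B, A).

ΠM(0, 1, 2, 7) = (D OR B OR A) AND (D OR B OR NOT A) AND (D OR NOT B OR A) AND (NOT D OR NOT B OR NOT A)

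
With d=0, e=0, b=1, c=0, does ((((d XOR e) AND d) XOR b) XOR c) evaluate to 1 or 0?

Substituting: ((((0 XOR 0) AND 0) XOR 1) XOR 0)
= 1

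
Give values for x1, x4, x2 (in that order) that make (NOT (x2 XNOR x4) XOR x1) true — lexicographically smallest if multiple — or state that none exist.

x1=0, x4=0, x2=1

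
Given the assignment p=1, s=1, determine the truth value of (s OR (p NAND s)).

Substituting: (1 OR (1 NAND 1))
= 1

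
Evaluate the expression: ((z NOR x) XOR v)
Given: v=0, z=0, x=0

Substituting: ((0 NOR 0) XOR 0)
= 1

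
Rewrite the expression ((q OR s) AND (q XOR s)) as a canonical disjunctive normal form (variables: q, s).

(NOT q AND s) OR (q AND NOT s)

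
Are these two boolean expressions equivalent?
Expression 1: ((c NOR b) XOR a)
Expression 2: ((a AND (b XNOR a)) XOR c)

No. Counterexample: with a=0, c=0, b=0, Expression 1 = 1 but Expression 2 = 0.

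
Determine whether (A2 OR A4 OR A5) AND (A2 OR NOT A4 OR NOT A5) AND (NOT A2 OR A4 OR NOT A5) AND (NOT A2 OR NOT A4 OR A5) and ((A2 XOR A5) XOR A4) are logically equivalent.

Yes, they are equivalent — the two output columns agree on all 8 assignments:
A2 | A4 | A5 | Expression 1 | Expression 2
------------------------------------------
0 | 0 | 0 | 0 | 0
0 | 0 | 1 | 1 | 1
0 | 1 | 0 | 1 | 1
0 | 1 | 1 | 0 | 0
1 | 0 | 0 | 1 | 1
1 | 0 | 1 | 0 | 0
1 | 1 | 0 | 0 | 0
1 | 1 | 1 | 1 | 1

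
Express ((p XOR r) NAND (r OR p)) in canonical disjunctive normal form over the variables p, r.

(NOT p AND NOT r) OR (p AND r)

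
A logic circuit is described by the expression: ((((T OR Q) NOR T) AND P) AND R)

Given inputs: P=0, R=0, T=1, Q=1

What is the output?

Substituting: ((((1 OR 1) NOR 1) AND 0) AND 0)
= 0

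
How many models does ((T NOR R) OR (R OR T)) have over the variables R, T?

Satisfying assignments: (0,0), (0,1), (1,0), (1,1)
Count: 4 out of 4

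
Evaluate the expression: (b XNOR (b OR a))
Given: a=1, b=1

Substituting: (1 XNOR (1 OR 1))
= 1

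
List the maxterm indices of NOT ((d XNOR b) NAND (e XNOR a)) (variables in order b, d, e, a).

ΠM(1, 2, 4, 5, 6, 7, 8, 9, 10, 11, 13, 14) = (b OR d OR e OR NOT a) AND (b OR d OR NOT e OR a) AND (b OR NOT d OR e OR a) AND (b OR NOT d OR e OR NOT a) AND (b OR NOT d OR NOT e OR a) AND (b OR NOT d OR NOT e OR NOT a) AND (NOT b OR d OR e OR a) AND (NOT b OR d OR e OR NOT a) AND (NOT b OR d OR NOT e OR a) AND (NOT b OR d OR NOT e OR NOT a) AND (NOT b OR NOT d OR e OR NOT a) AND (NOT b OR NOT d OR NOT e OR a)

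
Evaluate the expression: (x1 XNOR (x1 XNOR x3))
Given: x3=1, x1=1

Substituting: (1 XNOR (1 XNOR 1))
= 1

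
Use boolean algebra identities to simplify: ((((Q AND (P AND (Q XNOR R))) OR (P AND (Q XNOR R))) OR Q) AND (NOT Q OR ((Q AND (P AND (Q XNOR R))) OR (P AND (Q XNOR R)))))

By distribution ((E OR v) AND (E OR NOT v) = E) then absorption (E OR (E AND v) = E):
= (P AND (Q XNOR R))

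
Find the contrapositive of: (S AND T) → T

Contrapositive: NOT T → NOT (S AND T)
Note: A statement and its contrapositive are logically equivalent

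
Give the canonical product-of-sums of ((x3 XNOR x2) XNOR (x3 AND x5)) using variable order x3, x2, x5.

ΠM(0, 1, 5, 6) = (x3 OR x2 OR x5) AND (x3 OR x2 OR NOT x5) AND (NOT x3 OR x2 OR NOT x5) AND (NOT x3 OR NOT x2 OR x5)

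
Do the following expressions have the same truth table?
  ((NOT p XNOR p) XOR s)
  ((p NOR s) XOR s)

No. Counterexample: with s=0, p=0, Expression 1 = 0 but Expression 2 = 1.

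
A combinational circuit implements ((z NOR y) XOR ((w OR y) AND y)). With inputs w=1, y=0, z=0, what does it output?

Substituting: ((0 NOR 0) XOR ((1 OR 0) AND 0))
= 1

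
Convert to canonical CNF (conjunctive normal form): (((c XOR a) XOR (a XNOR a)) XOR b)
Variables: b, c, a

(b OR c OR NOT a) AND (b OR NOT c OR a) AND (NOT b OR c OR a) AND (NOT b OR NOT c OR NOT a)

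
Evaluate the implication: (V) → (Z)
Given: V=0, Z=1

Antecedent (V) = 0; consequent (Z) = 1.
0 → 1 = 1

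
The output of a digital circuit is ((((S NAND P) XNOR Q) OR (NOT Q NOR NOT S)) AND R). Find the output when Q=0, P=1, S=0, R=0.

Substituting: ((((0 NAND 1) XNOR 0) OR (NOT 0 NOR NOT 0)) AND 0)
= 0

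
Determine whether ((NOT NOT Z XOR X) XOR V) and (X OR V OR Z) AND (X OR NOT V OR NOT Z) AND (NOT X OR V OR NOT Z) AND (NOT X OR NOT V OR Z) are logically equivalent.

Yes, they are equivalent — the two output columns agree on all 8 assignments:
X | V | Z | Expression 1 | Expression 2
---------------------------------------
0 | 0 | 0 | 0 | 0
0 | 0 | 1 | 1 | 1
0 | 1 | 0 | 1 | 1
0 | 1 | 1 | 0 | 0
1 | 0 | 0 | 1 | 1
1 | 0 | 1 | 0 | 0
1 | 1 | 0 | 0 | 0
1 | 1 | 1 | 1 | 1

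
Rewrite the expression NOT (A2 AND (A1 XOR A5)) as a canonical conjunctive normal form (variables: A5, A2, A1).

(A5 OR NOT A2 OR NOT A1) AND (NOT A5 OR NOT A2 OR A1)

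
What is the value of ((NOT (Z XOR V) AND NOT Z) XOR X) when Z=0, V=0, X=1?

Substituting: ((NOT (0 XOR 0) AND NOT 0) XOR 1)
= 0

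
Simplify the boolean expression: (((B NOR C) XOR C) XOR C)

By XOR self-cancellation ((E XOR v) XOR v = E):
= (B NOR C)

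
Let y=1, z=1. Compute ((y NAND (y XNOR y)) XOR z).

Substituting: ((1 NAND (1 XNOR 1)) XOR 1)
= 1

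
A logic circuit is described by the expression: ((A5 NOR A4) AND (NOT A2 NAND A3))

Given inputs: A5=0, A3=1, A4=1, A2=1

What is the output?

Substituting: ((0 NOR 1) AND (NOT 1 NAND 1))
= 0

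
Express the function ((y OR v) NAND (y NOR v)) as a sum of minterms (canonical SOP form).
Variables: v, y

Σm(0, 1, 2, 3) = (NOT v AND NOT y) OR (NOT v AND y) OR (v AND NOT y) OR (v AND y)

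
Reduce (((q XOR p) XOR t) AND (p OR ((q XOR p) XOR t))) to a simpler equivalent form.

By absorption (E AND (E OR v) = E):
= ((q XOR p) XOR t)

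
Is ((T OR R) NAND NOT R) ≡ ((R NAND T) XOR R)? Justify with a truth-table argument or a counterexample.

No. Counterexample: with T=0, R=1, Expression 1 = 1 but Expression 2 = 0.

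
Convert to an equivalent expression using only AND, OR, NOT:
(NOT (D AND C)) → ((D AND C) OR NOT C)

(D AND C) OR ((D AND C) OR NOT C)
(Implication elimination: A → B = NOT A OR B)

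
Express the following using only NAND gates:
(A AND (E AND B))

((A NAND ((E NAND B) NAND (E NAND B))) NAND (A NAND ((E NAND B) NAND (E NAND B))))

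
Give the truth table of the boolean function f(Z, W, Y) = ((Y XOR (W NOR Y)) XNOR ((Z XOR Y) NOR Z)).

Z | W | Y | Output
------------------
0 | 0 | 0 | 1
0 | 0 | 1 | 0
0 | 1 | 0 | 0
0 | 1 | 1 | 0
1 | 0 | 0 | 0
1 | 0 | 1 | 0
1 | 1 | 0 | 1
1 | 1 | 1 | 0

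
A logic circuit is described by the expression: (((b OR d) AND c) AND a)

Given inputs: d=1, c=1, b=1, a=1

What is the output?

Substituting: (((1 OR 1) AND 1) AND 1)
= 1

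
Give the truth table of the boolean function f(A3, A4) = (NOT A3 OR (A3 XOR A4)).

A3 | A4 | Output
----------------
0 | 0 | 1
0 | 1 | 1
1 | 0 | 1
1 | 1 | 0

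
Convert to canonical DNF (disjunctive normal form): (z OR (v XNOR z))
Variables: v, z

(NOT v AND NOT z) OR (NOT v AND z) OR (v AND z)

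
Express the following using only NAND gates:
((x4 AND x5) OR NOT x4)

((((x4 NAND x5) NAND (x4 NAND x5)) NAND ((x4 NAND x5) NAND (x4 NAND x5))) NAND ((x4 NAND x4) NAND (x4 NAND x4)))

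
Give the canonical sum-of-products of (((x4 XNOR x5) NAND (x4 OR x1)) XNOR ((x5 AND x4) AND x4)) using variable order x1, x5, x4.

Σm(4) = (x1 AND NOT x5 AND NOT x4)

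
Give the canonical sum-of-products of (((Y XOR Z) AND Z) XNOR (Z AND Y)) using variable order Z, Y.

Σm(0, 1) = (NOT Z AND NOT Y) OR (NOT Z AND Y)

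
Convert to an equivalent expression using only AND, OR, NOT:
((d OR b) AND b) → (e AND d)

NOT ((d OR b) AND b) OR (e AND d)
(Implication elimination: A → B = NOT A OR B)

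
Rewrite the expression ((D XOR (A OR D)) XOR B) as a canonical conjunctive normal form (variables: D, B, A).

(D OR B OR A) AND (D OR NOT B OR NOT A) AND (NOT D OR B OR A) AND (NOT D OR B OR NOT A)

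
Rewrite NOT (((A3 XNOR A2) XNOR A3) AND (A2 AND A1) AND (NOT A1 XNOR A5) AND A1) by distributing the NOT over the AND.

NOT ((A3 XNOR A2) XNOR A3) OR NOT (A2 AND A1) OR NOT (NOT A1 XNOR A5) OR NOT A1
De Morgan's: NOT(AND of terms) = OR of negations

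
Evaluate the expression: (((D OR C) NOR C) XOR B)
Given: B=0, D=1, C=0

Substituting: (((1 OR 0) NOR 0) XOR 0)
= 0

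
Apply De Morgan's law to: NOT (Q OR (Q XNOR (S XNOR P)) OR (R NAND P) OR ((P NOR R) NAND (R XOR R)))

NOT Q AND NOT (Q XNOR (S XNOR P)) AND NOT (R NAND P) AND NOT ((P NOR R) NAND (R XOR R))
De Morgan's: NOT(OR of terms) = AND of negations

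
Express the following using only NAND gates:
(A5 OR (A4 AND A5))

((A5 NAND A5) NAND (((A4 NAND A5) NAND (A4 NAND A5)) NAND ((A4 NAND A5) NAND (A4 NAND A5))))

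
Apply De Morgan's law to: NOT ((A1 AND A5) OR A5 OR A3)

NOT (A1 AND A5) AND NOT A5 AND NOT A3
De Morgan's: NOT(OR of terms) = AND of negations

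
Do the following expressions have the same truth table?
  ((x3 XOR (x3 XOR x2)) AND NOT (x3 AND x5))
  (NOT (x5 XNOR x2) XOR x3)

No. Counterexample: with x2=0, x3=0, x5=1, Expression 1 = 0 but Expression 2 = 1.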